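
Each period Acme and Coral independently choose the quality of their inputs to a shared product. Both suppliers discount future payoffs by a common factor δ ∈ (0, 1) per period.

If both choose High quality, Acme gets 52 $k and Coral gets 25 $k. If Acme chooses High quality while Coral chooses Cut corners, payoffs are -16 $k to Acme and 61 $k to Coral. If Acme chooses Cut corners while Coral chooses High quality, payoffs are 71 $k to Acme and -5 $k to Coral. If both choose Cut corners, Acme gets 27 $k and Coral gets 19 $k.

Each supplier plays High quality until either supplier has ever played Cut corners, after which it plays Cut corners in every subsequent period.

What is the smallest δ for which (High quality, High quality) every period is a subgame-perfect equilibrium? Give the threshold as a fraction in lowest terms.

6/7

Acme: cooperation gives 52 each period; deviation gives 71 once then 27 forever.
  52/(1−δ) ≥ 71 + 27δ/(1−δ) ⇒ δ ≥ 19/44.
Coral: cooperation gives 25 each period; deviation gives 61 once then 19 forever.
  δ ≥ 36/42 = 6/7.
Both must hold, so the binding constraint is Coral's: δ ≥ 6/7.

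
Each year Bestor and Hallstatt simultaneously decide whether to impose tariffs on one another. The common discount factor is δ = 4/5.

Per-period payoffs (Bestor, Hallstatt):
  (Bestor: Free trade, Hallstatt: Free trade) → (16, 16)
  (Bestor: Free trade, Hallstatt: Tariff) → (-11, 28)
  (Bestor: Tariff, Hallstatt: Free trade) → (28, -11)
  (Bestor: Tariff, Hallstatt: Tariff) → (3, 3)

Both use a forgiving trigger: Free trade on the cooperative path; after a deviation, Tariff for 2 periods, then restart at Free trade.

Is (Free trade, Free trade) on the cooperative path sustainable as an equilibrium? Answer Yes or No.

Yes

IC: δ+…+δ^2 ≥ (28−16)/(16−3) = 12/13.
At δ = 4/5: partial sum = 1.4400 ≥ 0.9231. Cooperation sustainable.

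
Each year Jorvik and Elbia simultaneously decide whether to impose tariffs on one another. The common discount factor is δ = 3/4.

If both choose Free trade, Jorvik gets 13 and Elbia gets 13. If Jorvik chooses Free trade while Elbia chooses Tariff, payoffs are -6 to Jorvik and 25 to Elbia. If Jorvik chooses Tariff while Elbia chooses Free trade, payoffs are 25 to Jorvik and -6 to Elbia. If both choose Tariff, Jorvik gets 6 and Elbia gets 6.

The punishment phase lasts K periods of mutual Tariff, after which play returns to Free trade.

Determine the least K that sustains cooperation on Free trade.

No profitable deviation requires (13−6)(δ+…+δ^K) ≥ 25−13, i.e. δ+…+δ^K ≥ 12/7 ≈ 1.7143.
With δ = 3/4, the partial sums are K=1: 0.7500, K=2: 1.3125, K=3: 1.7344.
K = 3 is the first length at which the sum reaches 1.7143.

3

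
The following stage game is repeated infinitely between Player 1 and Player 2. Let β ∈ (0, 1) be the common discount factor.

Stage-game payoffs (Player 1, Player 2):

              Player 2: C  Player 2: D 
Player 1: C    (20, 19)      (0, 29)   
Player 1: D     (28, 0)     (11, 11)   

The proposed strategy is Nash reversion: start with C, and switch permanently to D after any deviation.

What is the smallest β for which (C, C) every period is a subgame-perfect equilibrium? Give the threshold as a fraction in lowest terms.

Player 1: cooperation gives 20 each period; deviation gives 28 once then 11 forever.
  20/(1−β) ≥ 28 + 11β/(1−β) ⇒ β ≥ 8/17.
Player 2: cooperation gives 19 each period; deviation gives 29 once then 11 forever.
  β ≥ 10/18 = 5/9.
Both must hold, so the binding constraint is Player 2's: β ≥ 5/9.

5/9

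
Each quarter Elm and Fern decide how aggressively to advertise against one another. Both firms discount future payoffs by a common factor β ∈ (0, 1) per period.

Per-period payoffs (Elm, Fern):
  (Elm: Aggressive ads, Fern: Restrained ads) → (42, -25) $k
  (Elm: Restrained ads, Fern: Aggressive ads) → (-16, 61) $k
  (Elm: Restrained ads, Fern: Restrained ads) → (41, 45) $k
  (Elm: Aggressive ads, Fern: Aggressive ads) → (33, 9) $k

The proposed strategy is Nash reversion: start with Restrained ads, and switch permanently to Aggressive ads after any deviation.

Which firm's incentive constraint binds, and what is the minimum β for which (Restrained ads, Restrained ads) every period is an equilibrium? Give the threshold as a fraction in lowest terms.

For Elm: deviation gain 42−41 = 1, per-period punishment loss 41−33 = 8. IC gives β ≥ 1/9.
For Fern: gain 16, loss 36 per period, so β ≥ 16/52 = 4/13.
The tighter constraint is Fern's, so cooperation needs β ≥ 4/13.

Fern; β ≥ 4/13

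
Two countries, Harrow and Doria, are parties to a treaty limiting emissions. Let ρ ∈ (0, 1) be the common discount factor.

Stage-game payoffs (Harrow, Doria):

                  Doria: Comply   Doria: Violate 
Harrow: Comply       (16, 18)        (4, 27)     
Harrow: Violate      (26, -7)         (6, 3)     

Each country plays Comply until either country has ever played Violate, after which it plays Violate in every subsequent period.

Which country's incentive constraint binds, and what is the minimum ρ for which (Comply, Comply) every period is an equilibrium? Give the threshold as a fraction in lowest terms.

For Harrow: deviation gain 26−16 = 10, per-period punishment loss 16−6 = 10. IC gives ρ ≥ 10/20 = 1/2.
For Doria: gain 9, loss 15 per period, so ρ ≥ 9/24 = 3/8.
The tighter constraint is Harrow's, so cooperation needs ρ ≥ 1/2.

Harrow; ρ ≥ 1/2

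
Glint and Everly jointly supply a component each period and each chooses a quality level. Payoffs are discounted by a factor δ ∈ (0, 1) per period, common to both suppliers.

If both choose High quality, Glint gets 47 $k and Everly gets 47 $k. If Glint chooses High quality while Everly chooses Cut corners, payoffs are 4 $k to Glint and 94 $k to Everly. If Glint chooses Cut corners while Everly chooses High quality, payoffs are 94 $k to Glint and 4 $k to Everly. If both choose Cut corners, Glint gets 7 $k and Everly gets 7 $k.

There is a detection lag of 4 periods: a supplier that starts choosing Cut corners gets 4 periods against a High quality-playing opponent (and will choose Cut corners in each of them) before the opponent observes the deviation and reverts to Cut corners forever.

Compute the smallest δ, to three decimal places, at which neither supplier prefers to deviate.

Deviating for the 4 undetected periods gains 94−47 = 47 per period over cooperation, then loses 47−7 = 40 per period forever once punishment starts.
Gain: 47(1 + δ + … + δ^3); loss: 40·δ^4/(1−δ).
No profitable deviation ⇔ 47(1−δ^4) ≤ 40·δ^4, i.e. δ^4 ≥ 47/(47+40) = 47/87.
Hence δ ≥ (47/87)^(1/4) ≈ 0.857.

0.857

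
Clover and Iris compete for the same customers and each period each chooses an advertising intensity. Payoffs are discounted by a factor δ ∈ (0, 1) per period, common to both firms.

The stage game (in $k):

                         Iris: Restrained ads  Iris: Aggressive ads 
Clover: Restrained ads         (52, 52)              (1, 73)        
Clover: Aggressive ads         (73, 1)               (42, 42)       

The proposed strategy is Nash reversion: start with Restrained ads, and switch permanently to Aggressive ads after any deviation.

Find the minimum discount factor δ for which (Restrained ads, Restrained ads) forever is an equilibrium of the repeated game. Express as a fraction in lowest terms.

Cooperation forever yields 52 each period: 52/(1−δ).
Deviating yields 73 once, then 42 forever: 73 + 42δ/(1−δ).
No profitable deviation requires 52/(1−δ) ≥ 73 + 42δ/(1−δ).
Multiplying by (1−δ): 52 ≥ 73(1−δ) + 42δ = 73 − 31δ.
So 31δ ≥ 21, i.e. δ ≥ 21/31.

21/31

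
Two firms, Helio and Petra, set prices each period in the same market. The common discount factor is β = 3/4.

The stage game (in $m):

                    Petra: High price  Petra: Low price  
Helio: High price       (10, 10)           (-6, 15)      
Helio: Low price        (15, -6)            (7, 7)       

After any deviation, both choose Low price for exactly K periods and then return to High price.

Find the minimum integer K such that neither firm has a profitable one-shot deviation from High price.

3

IC: β(1−β^K)/(1−β) ≥ (15−10)/(10−7) = 5/3.
With β = 3/4: need 1 − β^K ≥ 5/3·(1−3/4)/(3/4), i.e. β^K ≤ 0.4444.
Since (3/4)^2 = 0.5625 and (3/4)^3 = 0.4219, the smallest such K is 3.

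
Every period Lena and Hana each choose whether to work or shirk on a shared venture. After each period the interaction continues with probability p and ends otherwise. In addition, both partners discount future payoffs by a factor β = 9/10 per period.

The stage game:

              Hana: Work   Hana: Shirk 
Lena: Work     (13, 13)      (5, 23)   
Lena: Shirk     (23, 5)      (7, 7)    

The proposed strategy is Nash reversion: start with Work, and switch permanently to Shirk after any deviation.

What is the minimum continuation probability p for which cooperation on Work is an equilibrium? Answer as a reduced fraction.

25/36

With continuation probability p and discount β, the effective per-period discount factor is βp.
Grim-trigger IC: βp ≥ (23−13)/(23−7) = 5/8.
So p ≥ (5/8)/(9/10) = 25/36.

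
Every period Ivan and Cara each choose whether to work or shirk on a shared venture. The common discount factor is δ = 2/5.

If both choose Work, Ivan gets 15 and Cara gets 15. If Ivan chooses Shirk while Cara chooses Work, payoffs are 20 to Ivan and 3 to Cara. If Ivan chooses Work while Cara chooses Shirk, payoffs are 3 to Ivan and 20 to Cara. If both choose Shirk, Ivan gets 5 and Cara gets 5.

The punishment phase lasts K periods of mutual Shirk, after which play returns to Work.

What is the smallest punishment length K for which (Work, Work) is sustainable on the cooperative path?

2

IC: δ(1−δ^K)/(1−δ) ≥ (20−15)/(15−5) = 1/2.
With δ = 2/5: need 1 − δ^K ≥ 1/2·(1−2/5)/(2/5), i.e. δ^K ≤ 0.2500.
Since (2/5)^1 = 0.4000 and (2/5)^2 = 0.1600, the smallest such K is 2.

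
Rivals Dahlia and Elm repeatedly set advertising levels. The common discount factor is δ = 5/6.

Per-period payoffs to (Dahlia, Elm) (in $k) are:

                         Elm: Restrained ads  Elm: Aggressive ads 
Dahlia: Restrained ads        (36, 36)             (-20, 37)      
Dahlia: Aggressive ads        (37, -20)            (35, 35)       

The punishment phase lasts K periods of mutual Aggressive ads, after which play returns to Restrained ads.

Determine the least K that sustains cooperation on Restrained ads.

2

Need Σ_{k=1}^{K} δ^k ≥ (37−36)/(36−35) = 1.0000 at δ = 5/6.
At K = 1 the sum is 0.8333 < 1.0000; at K = 2 it is 1.5278 ≥ 1.0000.
So the minimum punishment length is K = 2.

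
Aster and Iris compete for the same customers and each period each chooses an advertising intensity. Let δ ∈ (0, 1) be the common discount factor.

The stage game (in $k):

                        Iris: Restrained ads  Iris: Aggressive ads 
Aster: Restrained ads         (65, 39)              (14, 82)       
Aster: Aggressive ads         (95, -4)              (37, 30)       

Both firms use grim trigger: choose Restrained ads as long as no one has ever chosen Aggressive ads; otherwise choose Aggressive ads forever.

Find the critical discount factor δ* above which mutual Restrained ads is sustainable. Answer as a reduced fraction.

43/52

For Aster: deviation gain 95−65 = 30, per-period punishment loss 65−37 = 28. IC gives δ ≥ 30/58 = 15/29.
For Iris: gain 43, loss 9 per period, so δ ≥ 43/52.
The tighter constraint is Iris's, so cooperation needs δ ≥ 43/52.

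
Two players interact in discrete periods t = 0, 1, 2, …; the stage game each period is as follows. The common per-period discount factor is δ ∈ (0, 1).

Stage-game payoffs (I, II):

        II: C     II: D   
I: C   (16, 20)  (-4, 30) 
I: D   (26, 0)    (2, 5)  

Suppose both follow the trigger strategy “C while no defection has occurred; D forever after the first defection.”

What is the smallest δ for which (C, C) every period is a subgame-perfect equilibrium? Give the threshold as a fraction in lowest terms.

I: cooperation gives 16 each period; deviation gives 26 once then 2 forever.
  16/(1−δ) ≥ 26 + 2δ/(1−δ) ⇒ δ ≥ 10/24 = 5/12.
II: cooperation gives 20 each period; deviation gives 30 once then 5 forever.
  δ ≥ 10/25 = 2/5.
Both must hold, so the binding constraint is I's: δ ≥ 5/12.

5/12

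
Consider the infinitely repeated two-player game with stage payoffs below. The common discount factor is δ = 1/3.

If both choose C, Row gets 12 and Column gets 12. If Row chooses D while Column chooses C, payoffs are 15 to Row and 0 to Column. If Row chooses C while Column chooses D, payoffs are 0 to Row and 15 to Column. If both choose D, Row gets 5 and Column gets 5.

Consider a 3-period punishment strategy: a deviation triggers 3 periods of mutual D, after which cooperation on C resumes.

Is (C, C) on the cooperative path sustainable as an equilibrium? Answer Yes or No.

Yes

A one-shot deviation gives 15 now, then 5 for 3 periods, then back to 12.
Gain from deviating: (15−12) today; loss: (12−5) in each of the next 3 periods.
No-deviation condition: (12−5)(δ+…+δ^3) ≥ 15−12, i.e. δ+…+δ^3 ≥ 3/7.
At δ = 1/3: δ+…+δ^3 = 0.4815 ≥ 0.4286.
So cooperation is sustainable.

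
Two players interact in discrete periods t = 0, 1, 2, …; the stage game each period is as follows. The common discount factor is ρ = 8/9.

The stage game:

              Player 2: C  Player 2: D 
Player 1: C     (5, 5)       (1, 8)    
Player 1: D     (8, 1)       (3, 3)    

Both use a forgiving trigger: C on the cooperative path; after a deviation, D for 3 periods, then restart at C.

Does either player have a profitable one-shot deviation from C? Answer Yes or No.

Comparing payoff streams over the 4 periods until play realigns: cooperate → 5(1+ρ+…+ρ^3); deviate → 8 + 3(ρ+…+ρ^3).
Cooperation is sustained iff (5−3)(ρ+…+ρ^3) ≥ 8−5.
ρ+…+ρ^3 = 8/9·(1−(8/9)^3)/(1−8/9) = 2.3813, and (8−5)/(5−3) = 1.5000.
2.3813 ≥ 1.5000, so cooperation is sustainable.

No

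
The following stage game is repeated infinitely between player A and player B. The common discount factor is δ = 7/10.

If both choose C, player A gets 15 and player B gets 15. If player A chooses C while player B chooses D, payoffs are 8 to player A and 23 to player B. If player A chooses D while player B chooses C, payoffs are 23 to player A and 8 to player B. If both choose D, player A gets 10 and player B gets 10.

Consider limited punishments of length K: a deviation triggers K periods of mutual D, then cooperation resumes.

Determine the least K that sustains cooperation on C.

4

IC: δ(1−δ^K)/(1−δ) ≥ (23−15)/(15−10) = 8/5.
With δ = 7/10: need 1 − δ^K ≥ 8/5·(1−7/10)/(7/10), i.e. δ^K ≤ 0.3143.
Since (7/10)^3 = 0.3430 and (7/10)^4 = 0.2401, the smallest such K is 4.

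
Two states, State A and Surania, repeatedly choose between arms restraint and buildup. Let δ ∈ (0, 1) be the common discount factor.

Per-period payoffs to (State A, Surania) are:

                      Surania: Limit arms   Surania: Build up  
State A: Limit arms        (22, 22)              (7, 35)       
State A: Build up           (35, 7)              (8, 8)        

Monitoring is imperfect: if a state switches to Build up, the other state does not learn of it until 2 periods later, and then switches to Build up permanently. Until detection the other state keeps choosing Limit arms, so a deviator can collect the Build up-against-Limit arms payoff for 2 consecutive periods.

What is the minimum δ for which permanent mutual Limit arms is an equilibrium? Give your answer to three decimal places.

0.694

Deviating for the 2 undetected periods gains 35−22 = 13 per period over cooperation, then loses 22−8 = 14 per period forever once punishment starts.
Gain: 13(1 + δ + … + δ^1); loss: 14·δ^2/(1−δ).
No profitable deviation ⇔ 13(1−δ^2) ≤ 14·δ^2, i.e. δ^2 ≥ 13/(13+14) = 13/27.
Hence δ ≥ (13/27)^(1/2) ≈ 0.694.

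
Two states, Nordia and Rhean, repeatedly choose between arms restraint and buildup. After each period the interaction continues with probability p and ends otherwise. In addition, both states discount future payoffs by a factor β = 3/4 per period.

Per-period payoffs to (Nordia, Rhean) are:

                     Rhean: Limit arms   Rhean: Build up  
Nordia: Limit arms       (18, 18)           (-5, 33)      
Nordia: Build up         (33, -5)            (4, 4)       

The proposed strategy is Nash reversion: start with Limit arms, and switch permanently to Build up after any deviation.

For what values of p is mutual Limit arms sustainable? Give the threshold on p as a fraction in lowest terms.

20/29

With continuation probability p and discount β, the effective per-period discount factor is βp.
Grim-trigger IC: βp ≥ (33−18)/(33−4) = 15/29.
So p ≥ (15/29)/(3/4) = 20/29.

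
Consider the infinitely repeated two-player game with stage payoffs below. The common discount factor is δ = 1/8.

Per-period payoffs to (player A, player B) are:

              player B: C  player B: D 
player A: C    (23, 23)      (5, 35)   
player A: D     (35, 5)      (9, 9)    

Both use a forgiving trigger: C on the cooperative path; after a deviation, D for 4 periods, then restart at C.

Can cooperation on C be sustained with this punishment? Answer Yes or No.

No

Comparing payoff streams over the 5 periods until play realigns: cooperate → 23(1+δ+…+δ^4); deviate → 35 + 9(δ+…+δ^4).
Cooperation is sustained iff (23−9)(δ+…+δ^4) ≥ 35−23.
δ+…+δ^4 = 1/8·(1−(1/8)^4)/(1−1/8) = 0.1428, and (35−23)/(23−9) = 0.8571.
0.1428 < 0.8571, so cooperation is not sustainable.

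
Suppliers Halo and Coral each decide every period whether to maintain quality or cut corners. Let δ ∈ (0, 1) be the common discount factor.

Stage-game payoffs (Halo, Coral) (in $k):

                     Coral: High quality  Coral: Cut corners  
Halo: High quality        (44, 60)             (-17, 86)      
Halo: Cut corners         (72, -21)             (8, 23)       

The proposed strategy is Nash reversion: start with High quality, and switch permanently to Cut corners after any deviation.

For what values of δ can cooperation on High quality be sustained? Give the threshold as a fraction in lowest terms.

Halo: cooperation gives 44 each period; deviation gives 72 once then 8 forever.
  44/(1−δ) ≥ 72 + 8δ/(1−δ) ⇒ δ ≥ 28/64 = 7/16.
Coral: cooperation gives 60 each period; deviation gives 86 once then 23 forever.
  δ ≥ 26/63.
Both must hold, so the binding constraint is Halo's: δ ≥ 7/16.

7/16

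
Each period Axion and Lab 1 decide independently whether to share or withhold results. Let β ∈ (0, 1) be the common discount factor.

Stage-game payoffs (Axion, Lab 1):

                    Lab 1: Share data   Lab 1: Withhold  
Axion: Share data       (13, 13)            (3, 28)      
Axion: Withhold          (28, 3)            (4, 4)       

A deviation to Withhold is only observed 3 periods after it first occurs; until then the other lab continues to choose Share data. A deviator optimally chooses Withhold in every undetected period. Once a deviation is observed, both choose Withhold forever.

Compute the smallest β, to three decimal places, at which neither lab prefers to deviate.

0.855

A deviator earns 28 for 3 periods, then 4 forever; cooperating earns 13 forever. Multiplying the IC by (1−β):
13 ≥ 28(1−β^3) + 4β^3, so 24·β^3 ≥ 15 and β^3 ≥ 5/8.
β ≥ (5/8)^(1/3) ≈ 0.855.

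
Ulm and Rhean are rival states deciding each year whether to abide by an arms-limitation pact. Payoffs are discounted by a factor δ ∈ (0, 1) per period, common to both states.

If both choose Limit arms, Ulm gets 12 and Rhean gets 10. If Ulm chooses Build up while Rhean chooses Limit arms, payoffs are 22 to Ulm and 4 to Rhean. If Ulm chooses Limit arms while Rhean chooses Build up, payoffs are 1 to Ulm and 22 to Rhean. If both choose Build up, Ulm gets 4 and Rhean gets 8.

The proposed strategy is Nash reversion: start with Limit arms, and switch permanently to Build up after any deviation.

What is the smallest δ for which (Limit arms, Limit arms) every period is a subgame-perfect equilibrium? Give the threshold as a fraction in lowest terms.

6/7

For Ulm: deviation gain 22−12 = 10, per-period punishment loss 12−4 = 8. IC gives δ ≥ 10/18 = 5/9.
For Rhean: gain 12, loss 2 per period, so δ ≥ 12/14 = 6/7.
The tighter constraint is Rhean's, so cooperation needs δ ≥ 6/7.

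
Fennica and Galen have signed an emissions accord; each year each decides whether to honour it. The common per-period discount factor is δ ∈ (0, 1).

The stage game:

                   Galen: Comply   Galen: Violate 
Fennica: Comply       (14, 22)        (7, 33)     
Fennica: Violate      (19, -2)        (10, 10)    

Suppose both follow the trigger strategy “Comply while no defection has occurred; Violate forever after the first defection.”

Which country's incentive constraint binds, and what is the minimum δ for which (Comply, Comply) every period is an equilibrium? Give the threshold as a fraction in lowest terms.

For Fennica: deviation gain 19−14 = 5, per-period punishment loss 14−10 = 4. IC gives δ ≥ 5/9.
For Galen: gain 11, loss 12 per period, so δ ≥ 11/23.
The tighter constraint is Fennica's, so cooperation needs δ ≥ 5/9.

Fennica; δ ≥ 5/9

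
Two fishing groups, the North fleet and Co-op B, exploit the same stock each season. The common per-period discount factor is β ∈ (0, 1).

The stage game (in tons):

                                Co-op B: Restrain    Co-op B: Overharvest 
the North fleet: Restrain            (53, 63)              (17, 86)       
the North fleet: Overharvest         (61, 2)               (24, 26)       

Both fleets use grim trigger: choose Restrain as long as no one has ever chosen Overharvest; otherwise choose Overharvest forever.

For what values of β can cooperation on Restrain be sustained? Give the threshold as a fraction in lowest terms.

For the North fleet: deviation gain 61−53 = 8, per-period punishment loss 53−24 = 29. IC gives β ≥ 8/37.
For Co-op B: gain 23, loss 37 per period, so β ≥ 23/60.
The tighter constraint is Co-op B's, so cooperation needs β ≥ 23/60.

23/60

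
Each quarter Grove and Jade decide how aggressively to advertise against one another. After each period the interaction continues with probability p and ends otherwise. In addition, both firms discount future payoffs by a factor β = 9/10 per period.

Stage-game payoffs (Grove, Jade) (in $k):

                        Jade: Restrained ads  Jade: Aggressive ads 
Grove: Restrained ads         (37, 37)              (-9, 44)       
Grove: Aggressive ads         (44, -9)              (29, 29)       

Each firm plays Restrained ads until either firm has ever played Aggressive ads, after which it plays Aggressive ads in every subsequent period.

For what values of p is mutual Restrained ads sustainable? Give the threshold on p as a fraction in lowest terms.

Expected continuation weight on next period's payoff is β·p = 9/10·p, which plays the role of the discount factor.
Cooperation requires 9/10·p ≥ (44−37)/(44−29) = 7/15, hence p ≥ 14/27.

14/27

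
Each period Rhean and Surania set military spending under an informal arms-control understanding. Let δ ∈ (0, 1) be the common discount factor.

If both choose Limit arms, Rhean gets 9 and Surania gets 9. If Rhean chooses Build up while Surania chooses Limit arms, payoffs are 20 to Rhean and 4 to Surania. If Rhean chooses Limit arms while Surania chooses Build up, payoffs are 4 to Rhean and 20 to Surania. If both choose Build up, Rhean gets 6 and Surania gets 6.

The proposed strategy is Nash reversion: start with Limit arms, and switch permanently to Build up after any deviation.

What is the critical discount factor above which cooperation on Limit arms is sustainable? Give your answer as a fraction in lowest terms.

11/14

Under grim trigger the critical discount factor is (T−C)/(T−P) with T = 20, C = 9, P = 6.
δ* = (20−9)/(20−6) = 11/14.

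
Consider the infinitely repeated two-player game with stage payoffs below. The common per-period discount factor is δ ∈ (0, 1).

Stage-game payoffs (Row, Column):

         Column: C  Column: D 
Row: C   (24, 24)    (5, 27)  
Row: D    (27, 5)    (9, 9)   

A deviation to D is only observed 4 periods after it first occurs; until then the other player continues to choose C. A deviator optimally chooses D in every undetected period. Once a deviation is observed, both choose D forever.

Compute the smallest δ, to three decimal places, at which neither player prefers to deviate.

0.639

A deviator earns 27 for 4 periods, then 9 forever; cooperating earns 24 forever. Multiplying the IC by (1−δ):
24 ≥ 27(1−δ^4) + 9δ^4, so 18·δ^4 ≥ 3 and δ^4 ≥ 1/6.
δ ≥ (1/6)^(1/4) ≈ 0.639.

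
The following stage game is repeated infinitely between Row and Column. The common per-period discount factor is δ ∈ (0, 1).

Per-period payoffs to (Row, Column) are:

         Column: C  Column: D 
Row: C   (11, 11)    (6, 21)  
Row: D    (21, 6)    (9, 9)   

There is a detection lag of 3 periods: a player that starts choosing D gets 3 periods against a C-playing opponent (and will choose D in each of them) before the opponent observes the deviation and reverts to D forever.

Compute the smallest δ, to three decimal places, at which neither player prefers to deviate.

A deviator earns 21 for 3 periods, then 9 forever; cooperating earns 11 forever. Multiplying the IC by (1−δ):
11 ≥ 21(1−δ^3) + 9δ^3, so 12·δ^3 ≥ 10 and δ^3 ≥ 5/6.
δ ≥ (5/6)^(1/3) ≈ 0.941.

0.941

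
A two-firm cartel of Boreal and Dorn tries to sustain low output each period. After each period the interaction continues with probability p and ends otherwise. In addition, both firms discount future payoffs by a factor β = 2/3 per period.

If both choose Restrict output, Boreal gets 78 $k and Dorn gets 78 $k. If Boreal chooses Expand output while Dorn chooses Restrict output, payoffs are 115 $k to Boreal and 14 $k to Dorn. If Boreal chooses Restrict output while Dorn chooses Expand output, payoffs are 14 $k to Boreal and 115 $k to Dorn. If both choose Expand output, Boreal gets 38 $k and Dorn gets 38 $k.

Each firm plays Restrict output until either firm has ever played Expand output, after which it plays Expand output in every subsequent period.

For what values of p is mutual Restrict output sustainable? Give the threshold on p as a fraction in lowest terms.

Expected continuation weight on next period's payoff is β·p = 2/3·p, which plays the role of the discount factor.
Cooperation requires 2/3·p ≥ (115−78)/(115−38) = 37/77, hence p ≥ 111/154.

111/154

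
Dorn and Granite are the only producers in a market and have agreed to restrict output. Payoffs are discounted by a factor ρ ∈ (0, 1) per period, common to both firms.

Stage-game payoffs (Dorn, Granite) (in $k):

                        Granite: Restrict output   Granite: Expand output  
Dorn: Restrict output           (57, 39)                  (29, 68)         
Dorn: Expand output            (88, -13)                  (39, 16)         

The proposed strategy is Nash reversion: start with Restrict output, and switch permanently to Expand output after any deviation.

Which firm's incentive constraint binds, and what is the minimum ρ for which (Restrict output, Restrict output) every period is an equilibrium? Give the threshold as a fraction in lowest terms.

Dorn; ρ ≥ 31/49

For Dorn: deviation gain 88−57 = 31, per-period punishment loss 57−39 = 18. IC gives ρ ≥ 31/49.
For Granite: gain 29, loss 23 per period, so ρ ≥ 29/52.
The tighter constraint is Dorn's, so cooperation needs ρ ≥ 31/49.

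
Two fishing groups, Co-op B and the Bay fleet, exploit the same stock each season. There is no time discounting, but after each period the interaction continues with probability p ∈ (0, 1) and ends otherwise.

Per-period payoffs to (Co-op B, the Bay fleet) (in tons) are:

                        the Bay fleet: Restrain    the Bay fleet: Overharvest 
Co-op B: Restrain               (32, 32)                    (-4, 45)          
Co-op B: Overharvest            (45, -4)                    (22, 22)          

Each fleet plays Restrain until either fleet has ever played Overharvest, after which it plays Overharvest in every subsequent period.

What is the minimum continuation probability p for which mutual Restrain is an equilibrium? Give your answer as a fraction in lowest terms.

13/23

Expected cooperation value is 32 + p·32 + p²·32 + … = 32/(1−p); deviation gives 45 + p·22/(1−p).
32 ≥ 45(1−p) + 22p ⇒ 23p ≥ 13 ⇒ p ≥ 13/23.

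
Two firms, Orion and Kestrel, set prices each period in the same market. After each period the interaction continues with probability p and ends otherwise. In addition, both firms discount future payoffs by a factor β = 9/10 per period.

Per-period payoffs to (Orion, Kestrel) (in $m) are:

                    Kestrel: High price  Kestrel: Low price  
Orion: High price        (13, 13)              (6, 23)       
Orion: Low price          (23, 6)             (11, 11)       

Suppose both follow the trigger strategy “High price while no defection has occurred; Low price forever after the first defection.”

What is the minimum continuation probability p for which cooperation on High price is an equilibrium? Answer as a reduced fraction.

With continuation probability p and discount β, the effective per-period discount factor is βp.
Grim-trigger IC: βp ≥ (23−13)/(23−11) = 5/6.
So p ≥ (5/6)/(9/10) = 25/27.

25/27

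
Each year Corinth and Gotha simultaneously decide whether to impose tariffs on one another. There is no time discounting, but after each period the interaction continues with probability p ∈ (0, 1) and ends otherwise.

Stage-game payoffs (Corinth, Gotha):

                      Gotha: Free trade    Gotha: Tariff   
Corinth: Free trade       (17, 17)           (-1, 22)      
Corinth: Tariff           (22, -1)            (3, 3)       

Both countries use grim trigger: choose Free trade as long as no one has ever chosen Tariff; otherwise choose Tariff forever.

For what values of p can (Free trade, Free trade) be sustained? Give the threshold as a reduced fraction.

5/19

With no time discounting, the continuation probability p plays the role of the discount factor.
Grim-trigger IC: 17/(1−p) ≥ 22 + 3p/(1−p) ⇒ p ≥ (22−17)/(22−3) = 5/19.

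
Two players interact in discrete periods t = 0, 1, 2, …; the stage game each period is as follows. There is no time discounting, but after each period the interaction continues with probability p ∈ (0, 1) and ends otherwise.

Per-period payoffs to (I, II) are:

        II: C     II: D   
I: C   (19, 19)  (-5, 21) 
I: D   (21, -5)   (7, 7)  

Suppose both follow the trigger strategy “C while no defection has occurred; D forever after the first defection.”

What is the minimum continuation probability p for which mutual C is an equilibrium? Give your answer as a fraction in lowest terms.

1/7

With no time discounting, the continuation probability p plays the role of the discount factor.
Grim-trigger IC: 19/(1−p) ≥ 21 + 7p/(1−p) ⇒ p ≥ (21−19)/(21−7) = 1/7.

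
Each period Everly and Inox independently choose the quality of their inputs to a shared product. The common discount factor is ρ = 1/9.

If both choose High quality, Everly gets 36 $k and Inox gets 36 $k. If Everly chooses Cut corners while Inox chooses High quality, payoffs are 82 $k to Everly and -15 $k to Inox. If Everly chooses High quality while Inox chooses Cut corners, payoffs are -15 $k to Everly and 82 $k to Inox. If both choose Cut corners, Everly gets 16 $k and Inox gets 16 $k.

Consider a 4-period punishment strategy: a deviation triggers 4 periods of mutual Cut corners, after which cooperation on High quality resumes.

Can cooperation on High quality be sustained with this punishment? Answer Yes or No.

Comparing payoff streams over the 5 periods until play realigns: cooperate → 36(1+ρ+…+ρ^4); deviate → 82 + 16(ρ+…+ρ^4).
Cooperation is sustained iff (36−16)(ρ+…+ρ^4) ≥ 82−36.
ρ+…+ρ^4 = 1/9·(1−(1/9)^4)/(1−1/9) = 0.1250, and (82−36)/(36−16) = 2.3000.
0.1250 < 2.3000, so cooperation is not sustainable.

No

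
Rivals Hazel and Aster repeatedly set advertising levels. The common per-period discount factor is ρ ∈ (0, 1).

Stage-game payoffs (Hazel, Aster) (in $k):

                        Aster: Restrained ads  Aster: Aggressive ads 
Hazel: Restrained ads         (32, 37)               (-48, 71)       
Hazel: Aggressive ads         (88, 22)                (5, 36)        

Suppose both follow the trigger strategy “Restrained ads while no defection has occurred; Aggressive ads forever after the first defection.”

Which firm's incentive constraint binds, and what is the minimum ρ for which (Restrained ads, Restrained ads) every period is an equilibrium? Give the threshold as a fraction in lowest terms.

Aster; ρ ≥ 34/35

Hazel's threshold: (88−32)/(88−5) = 56/83.
Aster's threshold: (71−37)/(71−36) = 34/35.
56/83 < 34/35, so Aster binds and ρ* = 34/35.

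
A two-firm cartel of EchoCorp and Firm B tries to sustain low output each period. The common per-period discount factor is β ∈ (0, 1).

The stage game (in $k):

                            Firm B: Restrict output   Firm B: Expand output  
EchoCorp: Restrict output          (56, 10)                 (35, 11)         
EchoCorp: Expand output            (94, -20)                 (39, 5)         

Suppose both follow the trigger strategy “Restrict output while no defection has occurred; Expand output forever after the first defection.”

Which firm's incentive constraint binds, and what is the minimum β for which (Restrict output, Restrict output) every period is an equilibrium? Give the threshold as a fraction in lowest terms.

EchoCorp; β ≥ 38/55

EchoCorp: cooperation gives 56 each period; deviation gives 94 once then 39 forever.
  56/(1−β) ≥ 94 + 39β/(1−β) ⇒ β ≥ 38/55.
Firm B: cooperation gives 10 each period; deviation gives 11 once then 5 forever.
  β ≥ 1/6.
Both must hold, so the binding constraint is EchoCorp's: β ≥ 38/55.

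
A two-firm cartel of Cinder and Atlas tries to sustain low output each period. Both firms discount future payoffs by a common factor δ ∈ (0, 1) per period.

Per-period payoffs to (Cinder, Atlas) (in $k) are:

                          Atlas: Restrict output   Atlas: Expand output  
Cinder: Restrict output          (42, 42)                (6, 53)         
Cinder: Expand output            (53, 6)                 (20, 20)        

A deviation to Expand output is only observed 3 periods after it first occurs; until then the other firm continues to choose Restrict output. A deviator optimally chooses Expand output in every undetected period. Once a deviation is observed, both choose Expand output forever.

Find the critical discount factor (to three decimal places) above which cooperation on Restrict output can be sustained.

0.693

A deviator earns 53 for 3 periods, then 20 forever; cooperating earns 42 forever. Multiplying the IC by (1−δ):
42 ≥ 53(1−δ^3) + 20δ^3, so 33·δ^3 ≥ 11 and δ^3 ≥ 1/3.
δ ≥ (1/3)^(1/3) ≈ 0.693.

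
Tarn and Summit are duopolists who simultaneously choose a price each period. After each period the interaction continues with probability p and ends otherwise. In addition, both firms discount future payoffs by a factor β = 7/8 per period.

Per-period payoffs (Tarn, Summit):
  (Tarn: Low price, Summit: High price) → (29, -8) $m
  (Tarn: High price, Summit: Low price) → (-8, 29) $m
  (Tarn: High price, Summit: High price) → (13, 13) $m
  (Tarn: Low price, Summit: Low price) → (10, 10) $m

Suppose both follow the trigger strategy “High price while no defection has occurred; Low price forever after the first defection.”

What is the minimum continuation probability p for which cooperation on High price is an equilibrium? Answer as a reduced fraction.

128/133

With continuation probability p and discount β, the effective per-period discount factor is βp.
Grim-trigger IC: βp ≥ (29−13)/(29−10) = 16/19.
So p ≥ (16/19)/(7/8) = 128/133.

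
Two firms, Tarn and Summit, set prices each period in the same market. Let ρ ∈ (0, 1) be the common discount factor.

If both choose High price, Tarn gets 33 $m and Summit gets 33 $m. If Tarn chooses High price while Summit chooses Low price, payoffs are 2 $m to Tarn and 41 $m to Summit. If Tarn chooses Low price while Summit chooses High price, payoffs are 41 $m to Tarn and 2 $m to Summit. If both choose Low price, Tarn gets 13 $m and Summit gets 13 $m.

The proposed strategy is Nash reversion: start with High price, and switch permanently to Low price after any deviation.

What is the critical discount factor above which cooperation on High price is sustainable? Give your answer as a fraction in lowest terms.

One-period gain from deviating is 41 − 33 = 8. The loss is 33 − 13 = 20 in every subsequent period, with present value 20·ρ/(1−ρ).
Deviation is unprofitable when 20·ρ/(1−ρ) ≥ 8, i.e. ρ/(1−ρ) ≥ 2/5.
Equivalently ρ ≥ 8/(8+20) = 2/7.

2/7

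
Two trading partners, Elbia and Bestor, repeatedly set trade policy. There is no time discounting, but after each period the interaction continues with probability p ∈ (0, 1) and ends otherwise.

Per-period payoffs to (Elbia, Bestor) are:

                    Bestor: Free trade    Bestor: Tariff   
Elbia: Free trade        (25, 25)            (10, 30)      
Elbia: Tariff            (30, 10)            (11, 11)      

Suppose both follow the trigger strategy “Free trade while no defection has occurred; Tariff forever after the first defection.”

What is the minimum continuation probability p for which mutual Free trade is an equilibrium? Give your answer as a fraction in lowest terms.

Expected cooperation value is 25 + p·25 + p²·25 + … = 25/(1−p); deviation gives 30 + p·11/(1−p).
25 ≥ 30(1−p) + 11p ⇒ 19p ≥ 5 ⇒ p ≥ 5/19.

5/19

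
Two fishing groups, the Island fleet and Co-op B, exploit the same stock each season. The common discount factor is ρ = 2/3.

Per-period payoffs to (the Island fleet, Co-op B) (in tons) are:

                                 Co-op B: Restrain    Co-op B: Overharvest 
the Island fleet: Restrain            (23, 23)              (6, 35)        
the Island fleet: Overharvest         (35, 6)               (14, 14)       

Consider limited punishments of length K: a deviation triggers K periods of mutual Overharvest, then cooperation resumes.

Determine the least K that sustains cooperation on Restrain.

IC: ρ(1−ρ^K)/(1−ρ) ≥ (35−23)/(23−14) = 4/3.
With ρ = 2/3: need 1 − ρ^K ≥ 4/3·(1−2/3)/(2/3), i.e. ρ^K ≤ 0.3333.
Since (2/3)^2 = 0.4444 and (2/3)^3 = 0.2963, the smallest such K is 3.

3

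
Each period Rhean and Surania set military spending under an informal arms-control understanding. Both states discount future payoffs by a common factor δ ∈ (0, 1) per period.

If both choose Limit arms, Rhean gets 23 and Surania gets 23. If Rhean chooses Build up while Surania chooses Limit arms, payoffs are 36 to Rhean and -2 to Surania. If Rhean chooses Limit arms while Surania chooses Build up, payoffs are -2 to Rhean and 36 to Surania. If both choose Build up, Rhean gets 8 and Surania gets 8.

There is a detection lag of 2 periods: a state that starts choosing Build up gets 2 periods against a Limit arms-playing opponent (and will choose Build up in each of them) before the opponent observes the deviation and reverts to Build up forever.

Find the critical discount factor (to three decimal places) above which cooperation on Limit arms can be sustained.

0.681

Deviating for the 2 undetected periods gains 36−23 = 13 per period over cooperation, then loses 23−8 = 15 per period forever once punishment starts.
Gain: 13(1 + δ + … + δ^1); loss: 15·δ^2/(1−δ).
No profitable deviation ⇔ 13(1−δ^2) ≤ 15·δ^2, i.e. δ^2 ≥ 13/(13+15) = 13/28.
Hence δ ≥ (13/28)^(1/2) ≈ 0.681.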